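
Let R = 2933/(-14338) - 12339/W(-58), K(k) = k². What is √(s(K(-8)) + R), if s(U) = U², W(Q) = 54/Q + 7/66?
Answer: √9765543226565132366/22639702 ≈ 138.03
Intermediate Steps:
W(Q) = 7/66 + 54/Q (W(Q) = 54/Q + 7*(1/66) = 54/Q + 7/66 = 7/66 + 54/Q)
R = 338613706741/22639702 (R = 2933/(-14338) - 12339/(7/66 + 54/(-58)) = 2933*(-1/14338) - 12339/(7/66 + 54*(-1/58)) = -2933/14338 - 12339/(7/66 - 27/29) = -2933/14338 - 12339/(-1579/1914) = -2933/14338 - 12339*(-1914/1579) = -2933/14338 + 23616846/1579 = 338613706741/22639702 ≈ 14957.)
√(s(K(-8)) + R) = √(((-8)²)² + 338613706741/22639702) = √(64² + 338613706741/22639702) = √(4096 + 338613706741/22639702) = √(431345926133/22639702) = √9765543226565132366/22639702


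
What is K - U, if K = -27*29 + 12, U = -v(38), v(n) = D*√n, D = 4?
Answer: -771 + 4*√38 ≈ -746.34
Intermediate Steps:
v(n) = 4*√n
U = -4*√38 ≈ -24.658
K = -771 (K = -783 + 12 = -771)
K - U = -771 - (-4)*√38 = -771 + 4*√38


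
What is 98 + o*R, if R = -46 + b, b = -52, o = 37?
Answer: -3528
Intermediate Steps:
R = -98 (R = -46 - 52 = -98)
98 + o*R = 98 + 37*(-98) = 98 - 3626 = -3528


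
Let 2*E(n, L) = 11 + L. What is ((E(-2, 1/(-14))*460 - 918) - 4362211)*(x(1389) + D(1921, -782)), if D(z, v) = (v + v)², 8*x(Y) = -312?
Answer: -74664197253556/7 ≈ -1.0666e+13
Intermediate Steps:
x(Y) = -39 (x(Y) = (⅛)*(-312) = -39)
D(z, v) = 4*v² (D(z, v) = (2*v)² = 4*v²)
E(n, L) = 11/2 + L/2 (E(n, L) = (11 + L)/2 = 11/2 + L/2)
((E(-2, 1/(-14))*460 - 918) - 4362211)*(x(1389) + D(1921, -782)) = (((11/2 + (½)/(-14))*460 - 918) - 4362211)*(-39 + 4*(-782)²) = (((11/2 + (½)*(-1/14))*460 - 918) - 4362211)*(-39 + 4*611524) = (((11/2 - 1/28)*460 - 918) - 4362211)*(-39 + 2446096) = (((153/28)*460 - 918) - 4362211)*2446057 = ((17595/7 - 918) - 4362211)*2446057 = (11169/7 - 4362211)*2446057 = -30524308/7*2446057 = -74664197253556/7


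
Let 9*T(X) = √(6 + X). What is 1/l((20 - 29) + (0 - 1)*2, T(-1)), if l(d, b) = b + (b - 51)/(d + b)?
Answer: 920079/4245844 - 29331*√5/4245844 ≈ 0.20125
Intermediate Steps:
T(X) = √(6 + X)/9
l(d, b) = b + (-51 + b)/(b + d)
1/l((20 - 29) + (0 - 1)*2, T(-1)) = 1/((-51 + √(6 - 1)/9 + (√(6 - 1)/9)² + (√(6 - 1)/9)*((20 - 29) + (0 - 1)*2))/(√(6 - 1)/9 + ((20 - 29) + (0 - 1)*2))) = 1/((-51 + √5/9 + (√5/9)² + (√5/9)*(-9 - 1*2))/(√5/9 + (-9 - 1*2))) = 1/((-51 + √5/9 + 5/81 + (√5/9)*(-9 - 2))/(√5/9 + (-9 - 2))) = 1/((-51 + √5/9 + 5/81 + (√5/9)*(-11))/(√5/9 - 11)) = 1/((-51 + √5/9 + 5/81 - 11*√5/9)/(-11 + √5/9)) = 1/((-4126/81 - 10*√5/9)/(-11 + √5/9)) = (-11 + √5/9)/(-4126/81 - 10*√5/9)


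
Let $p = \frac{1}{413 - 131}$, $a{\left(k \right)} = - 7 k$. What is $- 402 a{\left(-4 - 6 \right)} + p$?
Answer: $- \frac{7935479}{282} \approx -28140.0$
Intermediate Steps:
$p = \frac{1}{282} \approx 0.0035461$
$- 402 a{\left(-4 - 6 \right)} + p = - 402 \left(- 7 \left(-4 - 6\right)\right) + \frac{1}{282} = - 402 \left(\left(-7\right) \left(-10\right)\right) + \frac{1}{282} = \left(-402\right) 70 + \frac{1}{282} = -28140 + \frac{1}{282} = - \frac{7935479}{282}$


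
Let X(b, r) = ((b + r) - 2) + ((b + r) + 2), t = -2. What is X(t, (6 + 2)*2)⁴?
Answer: 614656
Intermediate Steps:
X(b, r) = 2*b + 2*r (X(b, r) = (-2 + b + r) + (2 + b + r) = 2*b + 2*r)
X(t, (6 + 2)*2)⁴ = (2*(-2) + 2*((6 + 2)*2))⁴ = (-4 + 2*(8*2))⁴ = (-4 + 2*16)⁴ = (-4 + 32)⁴ = 28⁴ = 614656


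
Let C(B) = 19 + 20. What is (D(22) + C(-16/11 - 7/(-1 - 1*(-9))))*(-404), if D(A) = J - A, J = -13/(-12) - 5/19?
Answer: -410363/57 ≈ -7199.4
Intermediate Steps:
J = 187/228 (J = -13*(-1/12) - 5*1/19 = 13/12 - 5/19 = 187/228 ≈ 0.82018)
D(A) = 187/228 - A
C(B) = 39
(D(22) + C(-16/11 - 7/(-1 - 1*(-9))))*(-404) = ((187/228 - 1*22) + 39)*(-404) = ((187/228 - 22) + 39)*(-404) = (-4829/228 + 39)*(-404) = (4063/228)*(-404) = -410363/57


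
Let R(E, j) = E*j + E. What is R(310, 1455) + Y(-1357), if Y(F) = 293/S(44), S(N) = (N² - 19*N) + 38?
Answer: 513647973/1138 ≈ 4.5136e+5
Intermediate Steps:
S(N) = 38 + N² - 19*N
Y(F) = 293/1138 (Y(F) = 293/(38 + 44² - 19*44) = 293/(38 + 1936 - 836) = 293/1138)
R(E, j) = E + E*j
R(310, 1455) + Y(-1357) = 310*(1 + 1455) + 293/1138 = 310*1456 + 293/1138 = 451360 + 293/1138 = 513647973/1138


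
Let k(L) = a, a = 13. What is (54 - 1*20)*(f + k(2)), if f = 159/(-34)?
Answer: 283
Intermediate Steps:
f = -159/34 (f = 159*(-1/34) = -159/34 ≈ -4.6765)
k(L) = 13
(54 - 1*20)*(f + k(2)) = (54 - 1*20)*(-159/34 + 13) = (54 - 20)*(283/34) = 34*(283/34) = 283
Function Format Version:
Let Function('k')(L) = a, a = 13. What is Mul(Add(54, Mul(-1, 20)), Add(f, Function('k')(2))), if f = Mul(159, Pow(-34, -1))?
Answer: 283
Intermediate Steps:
f = Rational(-159, 34) (f = Mul(159, Rational(-1, 34)) = Rational(-159, 34) ≈ -4.6765)
Function('k')(L) = 13
Mul(Add(54, Mul(-1, 20)), Add(f, Function('k')(2))) = Mul(Add(54, Mul(-1, 20)), Add(Rational(-159, 34), 13)) = Mul(Add(54, -20), Rational(283, 34)) = Mul(34, Rational(283, 34)) = 283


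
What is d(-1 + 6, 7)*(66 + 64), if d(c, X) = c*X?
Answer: 4550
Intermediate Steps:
d(c, X) = X*c
d(-1 + 6, 7)*(66 + 64) = (7*(-1 + 6))*(66 + 64) = (7*5)*130 = 35*130 = 4550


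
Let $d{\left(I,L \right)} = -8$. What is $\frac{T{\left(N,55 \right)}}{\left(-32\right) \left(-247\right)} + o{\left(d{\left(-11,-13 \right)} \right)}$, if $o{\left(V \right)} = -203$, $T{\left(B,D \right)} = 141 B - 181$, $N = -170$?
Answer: $- \frac{1628663}{7904} \approx -206.06$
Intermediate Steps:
$T{\left(B,D \right)} = -181 + 141 B$
$\frac{T{\left(N,55 \right)}}{\left(-32\right) \left(-247\right)} + o{\left(d{\left(-11,-13 \right)} \right)} = \frac{-181 + 141 \left(-170\right)}{\left(-32\right) \left(-247\right)} - 203 = \frac{-181 - 23970}{7904} - 203 = \left(-24151\right) \frac{1}{7904} - 203 = - \frac{24151}{7904} - 203 = - \frac{1628663}{7904}$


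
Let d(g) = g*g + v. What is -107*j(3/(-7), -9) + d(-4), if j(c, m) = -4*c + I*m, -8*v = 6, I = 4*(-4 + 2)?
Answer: -220421/28 ≈ -7872.2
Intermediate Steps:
I = -8 (I = 4*(-2) = -8)
v = -¾ (v = -⅛*6 = -¾ ≈ -0.75000)
d(g) = -¾ + g² (d(g) = g*g - ¾ = g² - ¾ = -¾ + g²)
j(c, m) = -8*m - 4*c (j(c, m) = -4*c - 8*m = -8*m - 4*c)
-107*j(3/(-7), -9) + d(-4) = -107*(-8*(-9) - 12/(-7)) + (-¾ + (-4)²) = -107*(72 - 12*(-1)/7) + (-¾ + 16) = -107*(72 - 4*(-3/7)) + 61/4 = -107*(72 + 12/7) + 61/4 = -107*516/7 + 61/4 = -55212/7 + 61/4 = -220421/28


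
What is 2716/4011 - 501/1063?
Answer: 125371/609099 ≈ 0.20583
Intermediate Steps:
2716/4011 - 501/1063 = 2716*(1/4011) - 501*1/1063 = 388/573 - 501/1063 = 125371/609099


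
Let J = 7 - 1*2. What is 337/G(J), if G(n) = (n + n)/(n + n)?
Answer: 337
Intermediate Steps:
J = 5 (J = 7 - 2 = 5)
G(n) = 1 (G(n) = (2*n)/((2*n)) = (2*n)*(1/(2*n)) = 1)
337/G(J) = 337/1 = 337*1 = 337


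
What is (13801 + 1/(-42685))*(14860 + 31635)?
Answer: 5478000765516/8537 ≈ 6.4168e+8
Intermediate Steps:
(13801 + 1/(-42685))*(14860 + 31635) = (13801 - 1/42685)*46495 = (589095684/42685)*46495 = 5478000765516/8537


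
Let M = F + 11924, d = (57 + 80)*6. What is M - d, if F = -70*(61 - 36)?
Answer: 9352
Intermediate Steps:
F = -1750 (F = -70*25 = -1750)
d = 822 (d = 137*6 = 822)
M = 10174 (M = -1750 + 11924 = 10174)
M - d = 10174 - 1*822 = 10174 - 822 = 9352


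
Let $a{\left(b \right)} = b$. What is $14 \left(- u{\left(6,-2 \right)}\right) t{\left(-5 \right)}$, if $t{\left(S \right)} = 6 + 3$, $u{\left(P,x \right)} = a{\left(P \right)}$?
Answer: $-756$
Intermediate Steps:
$u{\left(P,x \right)} = P$
$t{\left(S \right)} = 9$
$14 \left(- u{\left(6,-2 \right)}\right) t{\left(-5 \right)} = 14 \left(\left(-1\right) 6\right) 9 = 14 \left(-6\right) 9 = \left(-84\right) 9 = -756$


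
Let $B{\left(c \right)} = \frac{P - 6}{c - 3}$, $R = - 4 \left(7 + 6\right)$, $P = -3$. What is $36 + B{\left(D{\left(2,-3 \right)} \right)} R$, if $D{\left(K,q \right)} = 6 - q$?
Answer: $114$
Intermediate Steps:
$R = -52$ ($R = \left(-4\right) 13 = -52$)
$B{\left(c \right)} = - \frac{9}{-3 + c}$ ($B{\left(c \right)} = \frac{-3 - 6}{c - 3} = - \frac{9}{-3 + c}$)
$36 + B{\left(D{\left(2,-3 \right)} \right)} R = 36 + - \frac{9}{-3 + \left(6 - -3\right)} \left(-52\right) = 36 + - \frac{9}{-3 + \left(6 + 3\right)} \left(-52\right) = 36 + - \frac{9}{-3 + 9} \left(-52\right) = 36 + - \frac{9}{6} \left(-52\right) = 36 + \left(-9\right) \frac{1}{6} \left(-52\right) = 36 - -78 = 36 + 78 = 114$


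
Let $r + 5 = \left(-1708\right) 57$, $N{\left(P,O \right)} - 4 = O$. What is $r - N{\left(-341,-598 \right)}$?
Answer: $-96767$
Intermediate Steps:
$N{\left(P,O \right)} = 4 + O$
$r = -97361$ ($r = -5 - 97356 = -97361$)
$r - N{\left(-341,-598 \right)} = -97361 - \left(4 - 598\right) = -97361 - -594 = -97361 + 594 = -96767$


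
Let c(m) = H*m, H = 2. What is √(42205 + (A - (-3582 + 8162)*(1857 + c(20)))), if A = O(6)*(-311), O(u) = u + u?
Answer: I*√8649787 ≈ 2941.1*I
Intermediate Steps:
c(m) = 2*m
O(u) = 2*u
A = -3732 (A = (2*6)*(-311) = 12*(-311) = -3732)
√(42205 + (A - (-3582 + 8162)*(1857 + c(20)))) = √(42205 + (-3732 - (-3582 + 8162)*(1857 + 2*20))) = √(42205 + (-3732 - 4580*(1857 + 40))) = √(42205 + (-3732 - 4580*1897)) = √(42205 + (-3732 - 1*8688260)) = √(42205 + (-3732 - 8688260)) = √(42205 - 8691992) = √(-8649787) = I*√8649787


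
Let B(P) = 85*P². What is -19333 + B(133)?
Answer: 1484232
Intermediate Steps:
-19333 + B(133) = -19333 + 85*133² = -19333 + 85*17689 = -19333 + 1503565 = 1484232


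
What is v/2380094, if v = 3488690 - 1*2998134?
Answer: 245278/1190047 ≈ 0.20611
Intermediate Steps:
v = 490556 (v = 3488690 - 2998134 = 490556)
v/2380094 = 490556/2380094 = 490556*(1/2380094) = 245278/1190047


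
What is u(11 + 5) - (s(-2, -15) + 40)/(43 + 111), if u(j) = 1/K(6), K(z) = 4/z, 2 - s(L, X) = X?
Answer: 87/77 ≈ 1.1299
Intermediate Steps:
s(L, X) = 2 - X
u(j) = 3/2 (u(j) = 1/(4/6) = 1/(4*(1/6)) = 1/(2/3) = 1*(3/2) = 3/2)
u(11 + 5) - (s(-2, -15) + 40)/(43 + 111) = 3/2 - ((2 - 1*(-15)) + 40)/(43 + 111) = 3/2 - ((2 + 15) + 40)/154 = 3/2 - (17 + 40)/154 = 3/2 - 57/154 = 87/77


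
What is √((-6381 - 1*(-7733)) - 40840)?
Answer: 8*I*√617 ≈ 198.72*I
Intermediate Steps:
√((-6381 - 1*(-7733)) - 40840) = √((-6381 + 7733) - 40840) = √(1352 - 40840) = √(-39488) = 8*I*√617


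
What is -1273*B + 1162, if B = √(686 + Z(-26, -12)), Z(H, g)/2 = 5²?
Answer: 1162 - 5092*√46 ≈ -33374.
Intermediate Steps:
Z(H, g) = 50 (Z(H, g) = 2*5² = 2*25 = 50)
B = 4*√46 (B = √(686 + 50) = √736 = 4*√46 ≈ 27.129)
-1273*B + 1162 = -5092*√46 + 1162 = 1162 - 5092*√46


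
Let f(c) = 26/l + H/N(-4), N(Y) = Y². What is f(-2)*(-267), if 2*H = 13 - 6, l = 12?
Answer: -20381/32 ≈ -636.91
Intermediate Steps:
H = 7/2 (H = (13 - 6)/2 = (½)*7 = 7/2 ≈ 3.5000)
f(c) = 229/96 (f(c) = 26/12 + 7/(2*((-4)²)) = 26*(1/12) + (7/2)/16 = 13/6 + (7/2)*(1/16) = 13/6 + 7/32 = 229/96)
f(-2)*(-267) = (229/96)*(-267) = -20381/32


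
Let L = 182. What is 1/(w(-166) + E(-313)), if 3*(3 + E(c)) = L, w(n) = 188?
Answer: 3/737 ≈ 0.0040706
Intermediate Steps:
E(c) = 173/3 (E(c) = -3 + (⅓)*182 = -3 + 182/3 = 173/3)
1/(w(-166) + E(-313)) = 1/(188 + 173/3) = 1/(737/3) = 3/737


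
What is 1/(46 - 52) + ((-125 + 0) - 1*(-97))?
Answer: -169/6 ≈ -28.167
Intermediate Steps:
1/(46 - 52) + ((-125 + 0) - 1*(-97)) = 1/(-6) + (-125 + 97) = -1/6 - 28 = -169/6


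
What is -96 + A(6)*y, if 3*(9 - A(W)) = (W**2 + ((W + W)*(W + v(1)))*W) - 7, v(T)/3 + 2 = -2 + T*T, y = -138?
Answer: -9940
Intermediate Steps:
v(T) = -12 + 3*T**2 (v(T) = -6 + 3*(-2 + T*T) = -6 + 3*(-2 + T**2) = -6 + (-6 + 3*T**2) = -12 + 3*T**2)
A(W) = 34/3 - W**2/3 - 2*W**2*(-9 + W)/3 (A(W) = 9 - ((W**2 + ((W + W)*(W + (-12 + 3*1**2)))*W) - 7)/3 = 9 - ((W**2 + ((2*W)*(W + (-12 + 3*1)))*W) - 7)/3 = 9 - ((W**2 + ((2*W)*(W + (-12 + 3)))*W) - 7)/3 = 9 - ((W**2 + ((2*W)*(W - 9))*W) - 7)/3 = 9 - ((W**2 + ((2*W)*(-9 + W))*W) - 7)/3 = 9 - ((W**2 + (2*W*(-9 + W))*W) - 7)/3 = 9 - ((W**2 + 2*W**2*(-9 + W)) - 7)/3 = 9 - (-7 + W**2 + 2*W**2*(-9 + W))/3 = 9 + (7/3 - W**2/3 - 2*W**2*(-9 + W)/3) = 34/3 - W**2/3 - 2*W**2*(-9 + W)/3)
-96 + A(6)*y = -96 + (34/3 - 2/3*6**3 + (17/3)*6**2)*(-138) = -96 + (34/3 - 2/3*216 + (17/3)*36)*(-138) = -96 + (34/3 - 144 + 204)*(-138) = -96 + (214/3)*(-138) = -96 - 9844 = -9940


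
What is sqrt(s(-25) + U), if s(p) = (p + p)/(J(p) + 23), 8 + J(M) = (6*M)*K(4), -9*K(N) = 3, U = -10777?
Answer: I*sqrt(1821443)/13 ≈ 103.82*I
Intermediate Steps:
K(N) = -1/3 (K(N) = -1/9*3 = -1/3)
J(M) = -8 - 2*M (J(M) = -8 + (6*M)*(-1/3) = -8 - 2*M)
s(p) = 2*p/(15 - 2*p) (s(p) = (p + p)/((-8 - 2*p) + 23) = (2*p)/(15 - 2*p) = 2*p/(15 - 2*p))
sqrt(s(-25) + U) = sqrt(2*(-25)/(15 - 2*(-25)) - 10777) = sqrt(2*(-25)/(15 + 50) - 10777) = sqrt(2*(-25)/65 - 10777) = sqrt(2*(-25)*(1/65) - 10777) = sqrt(-10/13 - 10777) = sqrt(-140111/13) = I*sqrt(1821443)/13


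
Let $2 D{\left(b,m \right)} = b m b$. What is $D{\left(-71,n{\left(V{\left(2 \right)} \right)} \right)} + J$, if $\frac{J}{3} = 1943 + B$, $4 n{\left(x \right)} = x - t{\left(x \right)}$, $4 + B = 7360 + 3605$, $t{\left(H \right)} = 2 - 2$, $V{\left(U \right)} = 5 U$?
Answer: $\frac{180053}{4} \approx 45013.0$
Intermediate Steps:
$t{\left(H \right)} = 0$ ($t{\left(H \right)} = 2 - 2 = 0$)
$B = 10961$ ($B = -4 + \left(7360 + 3605\right) = -4 + 10965 = 10961$)
$n{\left(x \right)} = \frac{x}{4}$ ($n{\left(x \right)} = \frac{x - 0}{4} = \frac{x + 0}{4} = \frac{x}{4}$)
$J = 38712$ ($J = 3 \left(1943 + 10961\right) = 3 \cdot 12904 = 38712$)
$D{\left(b,m \right)} = \frac{m b^{2}}{2}$ ($D{\left(b,m \right)} = \frac{b m b}{2} = \frac{m b^{2}}{2}$)
$D{\left(-71,n{\left(V{\left(2 \right)} \right)} \right)} + J = \frac{\frac{5 \cdot 2}{4} \left(-71\right)^{2}}{2} + 38712 = \frac{1}{2} \cdot \frac{1}{4} \cdot 10 \cdot 5041 + 38712 = \frac{1}{2} \cdot \frac{5}{2} \cdot 5041 + 38712 = \frac{25205}{4} + 38712 = \frac{180053}{4}$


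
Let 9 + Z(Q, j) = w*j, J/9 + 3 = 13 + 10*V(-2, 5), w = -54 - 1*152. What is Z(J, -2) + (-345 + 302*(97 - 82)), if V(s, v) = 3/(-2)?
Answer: 4588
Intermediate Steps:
V(s, v) = -3/2 (V(s, v) = 3*(-½) = -3/2)
w = -206 (w = -54 - 152 = -206)
J = -45 (J = -27 + 9*(13 + 10*(-3/2)) = -27 + 9*(13 - 15) = -27 + 9*(-2) = -27 - 18 = -45)
Z(Q, j) = -9 - 206*j
Z(J, -2) + (-345 + 302*(97 - 82)) = (-9 - 206*(-2)) + (-345 + 302*(97 - 82)) = (-9 + 412) + (-345 + 302*15) = 403 + (-345 + 4530) = 403 + 4185 = 4588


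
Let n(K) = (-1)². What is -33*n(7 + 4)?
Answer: -33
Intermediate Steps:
n(K) = 1
-33*n(7 + 4) = -33*1 = -33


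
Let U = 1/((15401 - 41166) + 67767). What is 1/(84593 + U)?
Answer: 42002/3553075187 ≈ 1.1821e-5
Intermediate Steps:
U = 1/42002 (U = 1/(-25765 + 67767) = 1/42002 ≈ 2.3808e-5)
1/(84593 + U) = 1/(84593 + 1/42002) = 1/(3553075187/42002) = 42002/3553075187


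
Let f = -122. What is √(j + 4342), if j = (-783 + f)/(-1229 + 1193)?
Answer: √157217/6 ≈ 66.084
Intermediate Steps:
j = 905/36 (j = (-783 - 122)/(-1229 + 1193) = -905/(-36) = -905*(-1/36) = 905/36 ≈ 25.139)
√(j + 4342) = √(905/36 + 4342) = √(157217/36) = √157217/6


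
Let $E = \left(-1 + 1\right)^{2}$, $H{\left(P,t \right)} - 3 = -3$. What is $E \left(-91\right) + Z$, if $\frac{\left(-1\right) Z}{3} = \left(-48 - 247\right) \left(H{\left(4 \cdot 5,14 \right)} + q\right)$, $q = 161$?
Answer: $142485$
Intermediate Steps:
$H{\left(P,t \right)} = 0$ ($H{\left(P,t \right)} = 3 - 3 = 0$)
$E = 0$ ($E = 0^{2} = 0$)
$Z = 142485$ ($Z = - 3 \left(-48 - 247\right) \left(0 + 161\right) = - 3 \left(\left(-295\right) 161\right) = \left(-3\right) \left(-47495\right) = 142485$)
$E \left(-91\right) + Z = 0 \left(-91\right) + 142485 = 0 + 142485 = 142485$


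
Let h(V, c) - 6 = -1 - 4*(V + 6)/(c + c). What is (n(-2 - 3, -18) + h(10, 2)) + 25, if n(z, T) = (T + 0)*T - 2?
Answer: 336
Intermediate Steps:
h(V, c) = 5 - 2*(6 + V)/c (h(V, c) = 6 + (-1 - 4*(V + 6)/(c + c)) = 6 + (-1 - 4*(6 + V)/(2*c)) = 6 + (-1 - 4*(6 + V)*1/(2*c)) = 6 + (-1 - 2*(6 + V)/c) = 5 - 2*(6 + V)/c)
n(z, T) = -2 + T² (n(z, T) = T*T - 2 = T² - 2 = -2 + T²)
(n(-2 - 3, -18) + h(10, 2)) + 25 = ((-2 + (-18)²) + (-12 - 2*10 + 5*2)/2) + 25 = ((-2 + 324) + (-12 - 20 + 10)/2) + 25 = (322 + (½)*(-22)) + 25 = (322 - 11) + 25 = 311 + 25 = 336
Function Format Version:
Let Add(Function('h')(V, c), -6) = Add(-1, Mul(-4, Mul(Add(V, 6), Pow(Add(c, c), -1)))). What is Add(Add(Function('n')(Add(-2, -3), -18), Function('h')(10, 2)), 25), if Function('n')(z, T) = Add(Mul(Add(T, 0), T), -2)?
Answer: 336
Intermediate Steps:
Function('h')(V, c) = Add(5, Mul(-2, Pow(c, -1), Add(6, V))) (Function('h')(V, c) = Add(6, Add(-1, Mul(-4, Mul(Add(V, 6), Pow(Add(c, c), -1))))) = Add(6, Add(-1, Mul(-4, Mul(Add(6, V), Pow(Mul(2, c), -1))))) = Add(6, Add(-1, Mul(-4, Mul(Add(6, V), Mul(Rational(1, 2), Pow(c, -1)))))) = Add(6, Add(-1, Mul(-4, Mul(Rational(1, 2), Pow(c, -1), Add(6, V))))) = Add(6, Add(-1, Mul(-2, Pow(c, -1), Add(6, V)))) = Add(5, Mul(-2, Pow(c, -1), Add(6, V))))
Function('n')(z, T) = Add(-2, Pow(T, 2)) (Function('n')(z, T) = Add(Mul(T, T), -2) = Add(Pow(T, 2), -2) = Add(-2, Pow(T, 2)))
Add(Add(Function('n')(Add(-2, -3), -18), Function('h')(10, 2)), 25) = Add(Add(Add(-2, Pow(-18, 2)), Mul(Pow(2, -1), Add(-12, Mul(-2, 10), Mul(5, 2)))), 25) = Add(Add(Add(-2, 324), Mul(Rational(1, 2), Add(-12, -20, 10))), 25) = Add(Add(322, Mul(Rational(1, 2), -22)), 25) = Add(Add(322, -11), 25) = Add(311, 25) = 336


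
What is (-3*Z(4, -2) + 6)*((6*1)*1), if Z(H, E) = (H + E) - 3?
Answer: 54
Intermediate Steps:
Z(H, E) = -3 + E + H (Z(H, E) = (E + H) - 3 = -3 + E + H)
(-3*Z(4, -2) + 6)*((6*1)*1) = (-3*(-3 - 2 + 4) + 6)*((6*1)*1) = (-3*(-1) + 6)*(6*1) = (3 + 6)*6 = 9*6 = 54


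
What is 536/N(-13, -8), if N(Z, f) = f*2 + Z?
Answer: -536/29 ≈ -18.483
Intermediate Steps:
N(Z, f) = Z + 2*f (N(Z, f) = 2*f + Z = Z + 2*f)
536/N(-13, -8) = 536/(-13 + 2*(-8)) = 536/(-13 - 16) = 536/(-29) = 536*(-1/29) = -536/29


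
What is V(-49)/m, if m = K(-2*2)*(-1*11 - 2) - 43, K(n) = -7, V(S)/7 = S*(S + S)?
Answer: 16807/24 ≈ 700.29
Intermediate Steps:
V(S) = 14*S**2 (V(S) = 7*(S*(S + S)) = 7*(S*(2*S)) = 7*(2*S**2) = 14*S**2)
m = 48 (m = -7*(-1*11 - 2) - 43 = -7*(-11 - 2) - 43 = -7*(-13) - 43 = 91 - 43 = 48)
V(-49)/m = (14*(-49)**2)/48 = (14*2401)*(1/48) = 33614*(1/48) = 16807/24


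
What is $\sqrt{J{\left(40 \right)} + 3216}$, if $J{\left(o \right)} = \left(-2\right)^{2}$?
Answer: $2 \sqrt{805} \approx 56.745$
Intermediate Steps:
$J{\left(o \right)} = 4$
$\sqrt{J{\left(40 \right)} + 3216} = \sqrt{4 + 3216} = \sqrt{3220} = 2 \sqrt{805}$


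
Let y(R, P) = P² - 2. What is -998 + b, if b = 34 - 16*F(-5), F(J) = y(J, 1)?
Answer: -948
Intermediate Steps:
y(R, P) = -2 + P²
F(J) = -1 (F(J) = -2 + 1² = -2 + 1 = -1)
b = 50 (b = 34 - 16*(-1) = 34 + 16 = 50)
-998 + b = -998 + 50 = -948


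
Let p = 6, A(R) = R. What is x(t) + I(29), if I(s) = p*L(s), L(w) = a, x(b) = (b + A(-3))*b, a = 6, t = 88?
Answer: 7516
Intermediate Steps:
x(b) = b*(-3 + b) (x(b) = (b - 3)*b = (-3 + b)*b = b*(-3 + b))
L(w) = 6
I(s) = 36 (I(s) = 6*6 = 36)
x(t) + I(29) = 88*(-3 + 88) + 36 = 88*85 + 36 = 7480 + 36 = 7516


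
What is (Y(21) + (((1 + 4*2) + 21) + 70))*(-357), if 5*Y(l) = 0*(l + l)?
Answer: -35700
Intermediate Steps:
Y(l) = 0 (Y(l) = (0*(l + l))/5 = (0*(2*l))/5 = (⅕)*0 = 0)
(Y(21) + (((1 + 4*2) + 21) + 70))*(-357) = (0 + (((1 + 4*2) + 21) + 70))*(-357) = (0 + (((1 + 8) + 21) + 70))*(-357) = (0 + ((9 + 21) + 70))*(-357) = (0 + (30 + 70))*(-357) = (0 + 100)*(-357) = 100*(-357) = -35700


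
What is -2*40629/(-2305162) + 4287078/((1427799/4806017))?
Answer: 7915837866101791659/548551333073 ≈ 1.4430e+7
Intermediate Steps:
-2*40629/(-2305162) + 4287078/((1427799/4806017)) = -81258*(-1/2305162) + 4287078/((1427799*(1/4806017))) = 40629/1152581 + 4287078/(1427799/4806017) = 40629/1152581 + 4287078*(4806017/1427799) = 40629/1152581 + 6867923249442/475933 = 7915837866101791659/548551333073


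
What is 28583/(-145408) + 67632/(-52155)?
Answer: -3774993407/2527918080 ≈ -1.4933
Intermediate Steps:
28583/(-145408) + 67632/(-52155) = 28583*(-1/145408) + 67632*(-1/52155) = -28583/145408 - 22544/17385 = -3774993407/2527918080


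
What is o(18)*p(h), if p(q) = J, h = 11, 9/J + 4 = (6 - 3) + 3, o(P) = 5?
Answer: 45/2 ≈ 22.500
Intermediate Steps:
J = 9/2 (J = 9/(-4 + ((6 - 3) + 3)) = 9/(-4 + (3 + 3)) = 9/(-4 + 6) = 9/2 ≈ 4.5000)
p(q) = 9/2
o(18)*p(h) = 5*(9/2) = 45/2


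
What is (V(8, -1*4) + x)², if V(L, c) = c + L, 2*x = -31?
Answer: 529/4 ≈ 132.25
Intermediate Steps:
x = -31/2 (x = (½)*(-31) = -31/2 ≈ -15.500)
V(L, c) = L + c
(V(8, -1*4) + x)² = ((8 - 1*4) - 31/2)² = ((8 - 4) - 31/2)² = (4 - 31/2)² = (-23/2)² = 529/4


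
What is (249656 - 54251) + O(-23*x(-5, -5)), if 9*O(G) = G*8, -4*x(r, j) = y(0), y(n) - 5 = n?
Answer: 1758875/9 ≈ 1.9543e+5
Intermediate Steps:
y(n) = 5 + n
x(r, j) = -5/4 (x(r, j) = -(5 + 0)/4 = -1/4*5 = -5/4)
O(G) = 8*G/9 (O(G) = (G*8)/9 = (8*G)/9 = 8*G/9)
(249656 - 54251) + O(-23*x(-5, -5)) = (249656 - 54251) + 8*(-23*(-5/4))/9 = 195405 + (8/9)*(115/4) = 195405 + 230/9 = 1758875/9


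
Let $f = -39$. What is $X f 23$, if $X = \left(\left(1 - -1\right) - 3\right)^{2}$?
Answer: $-897$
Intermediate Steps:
$X = 1$ ($X = \left(\left(1 + 1\right) - 3\right)^{2} = \left(2 - 3\right)^{2} = \left(-1\right)^{2} = 1$)
$X f 23 = 1 \left(-39\right) 23 = \left(-39\right) 23 = -897$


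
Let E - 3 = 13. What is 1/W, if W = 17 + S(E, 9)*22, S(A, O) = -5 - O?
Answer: -1/291 ≈ -0.0034364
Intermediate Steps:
E = 16 (E = 3 + 13 = 16)
W = -291 (W = 17 + (-5 - 1*9)*22 = 17 + (-5 - 9)*22 = 17 - 14*22 = 17 - 308 = -291)
1/W = 1/(-291) = -1/291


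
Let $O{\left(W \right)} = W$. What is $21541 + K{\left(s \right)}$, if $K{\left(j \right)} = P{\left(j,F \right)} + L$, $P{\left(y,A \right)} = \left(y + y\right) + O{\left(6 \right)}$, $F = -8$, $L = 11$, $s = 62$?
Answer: $21682$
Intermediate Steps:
$P{\left(y,A \right)} = 6 + 2 y$ ($P{\left(y,A \right)} = \left(y + y\right) + 6 = 2 y + 6 = 6 + 2 y$)
$K{\left(j \right)} = 17 + 2 j$ ($K{\left(j \right)} = \left(6 + 2 j\right) + 11 = 17 + 2 j$)
$21541 + K{\left(s \right)} = 21541 + \left(17 + 2 \cdot 62\right) = 21541 + \left(17 + 124\right) = 21541 + 141 = 21682$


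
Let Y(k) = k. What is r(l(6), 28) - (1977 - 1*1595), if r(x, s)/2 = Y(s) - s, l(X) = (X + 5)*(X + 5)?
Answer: -382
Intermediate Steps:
l(X) = (5 + X)² (l(X) = (5 + X)*(5 + X) = (5 + X)²)
r(x, s) = 0 (r(x, s) = 2*(s - s) = 2*0 = 0)
r(l(6), 28) - (1977 - 1*1595) = 0 - (1977 - 1*1595) = 0 - (1977 - 1595) = 0 - 1*382 = 0 - 382 = -382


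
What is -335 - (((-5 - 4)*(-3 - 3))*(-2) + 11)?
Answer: -238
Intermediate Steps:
-335 - (((-5 - 4)*(-3 - 3))*(-2) + 11) = -335 - (-9*(-6)*(-2) + 11) = -335 - (54*(-2) + 11) = -335 - (-108 + 11) = -335 - 1*(-97) = -335 + 97 = -238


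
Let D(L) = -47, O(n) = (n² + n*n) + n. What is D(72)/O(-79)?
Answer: -47/12403 ≈ -0.0037894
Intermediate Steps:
O(n) = n + 2*n² (O(n) = (n² + n²) + n = 2*n² + n = n + 2*n²)
D(72)/O(-79) = -47*(-1/(79*(1 + 2*(-79)))) = -47*(-1/(79*(1 - 158))) = -47/((-79*(-157))) = -47/12403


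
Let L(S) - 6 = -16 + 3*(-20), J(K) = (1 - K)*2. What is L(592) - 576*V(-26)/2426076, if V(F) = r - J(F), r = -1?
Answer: -4716490/67391 ≈ -69.987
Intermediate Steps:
J(K) = 2 - 2*K
V(F) = -3 + 2*F (V(F) = -1 - (2 - 2*F) = -1 + (-2 + 2*F) = -3 + 2*F)
L(S) = -70 (L(S) = 6 + (-16 + 3*(-20)) = 6 + (-16 - 60) = 6 - 76 = -70)
L(592) - 576*V(-26)/2426076 = -70 - 576*(-3 + 2*(-26))/2426076 = -70 - 576*(-3 - 52)/2426076 = -70 - 576*(-55)/2426076 = -70 - (-31680)/2426076 = -70 - 1*(-880/67391) = -70 + 880/67391 = -4716490/67391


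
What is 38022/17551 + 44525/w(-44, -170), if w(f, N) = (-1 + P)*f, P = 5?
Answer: -774766403/3088976 ≈ -250.82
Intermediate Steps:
w(f, N) = 4*f (w(f, N) = (-1 + 5)*f = 4*f)
38022/17551 + 44525/w(-44, -170) = 38022/17551 + 44525/((4*(-44))) = 38022*(1/17551) + 44525/(-176) = 38022/17551 + 44525*(-1/176) = 38022/17551 - 44525/176 = -774766403/3088976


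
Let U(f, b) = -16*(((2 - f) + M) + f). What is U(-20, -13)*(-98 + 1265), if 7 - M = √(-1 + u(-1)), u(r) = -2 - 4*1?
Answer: -168048 + 18672*I*√7 ≈ -1.6805e+5 + 49401.0*I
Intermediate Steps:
u(r) = -6 (u(r) = -2 - 4 = -6)
M = 7 - I*√7 (M = 7 - √(-1 - 6) = 7 - √(-7) = 7 - I*√7 ≈ 7.0 - 2.6458*I)
U(f, b) = -144 + 16*I*√7 (U(f, b) = -16*(((2 - f) + (7 - I*√7)) + f) = -16*((9 - f - I*√7) + f) = -16*(9 - I*√7) = -144 + 16*I*√7)
U(-20, -13)*(-98 + 1265) = (-144 + 16*I*√7)*(-98 + 1265) = (-144 + 16*I*√7)*1167 = -168048 + 18672*I*√7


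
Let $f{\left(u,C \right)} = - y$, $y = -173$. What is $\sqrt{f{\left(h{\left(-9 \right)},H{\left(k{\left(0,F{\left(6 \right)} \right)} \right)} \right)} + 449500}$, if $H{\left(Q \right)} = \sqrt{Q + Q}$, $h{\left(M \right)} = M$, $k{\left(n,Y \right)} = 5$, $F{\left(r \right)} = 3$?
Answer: $7 \sqrt{9177} \approx 670.58$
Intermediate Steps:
$H{\left(Q \right)} = \sqrt{2} \sqrt{Q}$ ($H{\left(Q \right)} = \sqrt{2 Q} = \sqrt{2} \sqrt{Q}$)
$f{\left(u,C \right)} = 173$ ($f{\left(u,C \right)} = \left(-1\right) \left(-173\right) = 173$)
$\sqrt{f{\left(h{\left(-9 \right)},H{\left(k{\left(0,F{\left(6 \right)} \right)} \right)} \right)} + 449500} = \sqrt{173 + 449500} = \sqrt{449673} = 7 \sqrt{9177}$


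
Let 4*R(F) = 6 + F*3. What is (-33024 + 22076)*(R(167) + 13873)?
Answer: -153269263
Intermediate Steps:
R(F) = 3/2 + 3*F/4 (R(F) = (6 + F*3)/4 = (6 + 3*F)/4 = 3/2 + 3*F/4)
(-33024 + 22076)*(R(167) + 13873) = (-33024 + 22076)*((3/2 + (¾)*167) + 13873) = -10948*((3/2 + 501/4) + 13873) = -10948*(507/4 + 13873) = -10948*55999/4 = -153269263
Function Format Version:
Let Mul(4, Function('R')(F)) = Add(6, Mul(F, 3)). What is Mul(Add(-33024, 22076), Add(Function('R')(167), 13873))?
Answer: -153269263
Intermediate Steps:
Function('R')(F) = Add(Rational(3, 2), Mul(Rational(3, 4), F)) (Function('R')(F) = Mul(Rational(1, 4), Add(6, Mul(F, 3))) = Mul(Rational(1, 4), Add(6, Mul(3, F))) = Add(Rational(3, 2), Mul(Rational(3, 4), F)))
Mul(Add(-33024, 22076), Add(Function('R')(167), 13873)) = Mul(Add(-33024, 22076), Add(Add(Rational(3, 2), Mul(Rational(3, 4), 167)), 13873)) = Mul(-10948, Add(Add(Rational(3, 2), Rational(501, 4)), 13873)) = Mul(-10948, Add(Rational(507, 4), 13873)) = Mul(-10948, Rational(55999, 4)) = -153269263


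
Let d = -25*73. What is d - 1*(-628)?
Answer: -1197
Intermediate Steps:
d = -1825
d - 1*(-628) = -1825 - 1*(-628) = -1825 + 628 = -1197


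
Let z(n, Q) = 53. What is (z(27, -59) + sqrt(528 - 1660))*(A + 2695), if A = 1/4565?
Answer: 652041828/4565 + 24605352*I*sqrt(283)/4565 ≈ 1.4284e+5 + 90674.0*I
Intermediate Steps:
A = 1/4565 ≈ 0.00021906
(z(27, -59) + sqrt(528 - 1660))*(A + 2695) = (53 + sqrt(528 - 1660))*(1/4565 + 2695) = (53 + sqrt(-1132))*(12302676/4565) = (53 + 2*I*sqrt(283))*(12302676/4565) = 652041828/4565 + 24605352*I*sqrt(283)/4565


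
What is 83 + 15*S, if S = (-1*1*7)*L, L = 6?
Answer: -547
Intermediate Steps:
S = -42 (S = (-1*1*7)*6 = -1*7*6 = -7*6 = -42)
83 + 15*S = 83 + 15*(-42) = 83 - 630 = -547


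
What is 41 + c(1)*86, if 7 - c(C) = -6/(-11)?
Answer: 6557/11 ≈ 596.09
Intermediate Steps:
c(C) = 71/11 (c(C) = 7 - (-6)/(-11) = 7 - (-6)*(-1)/11 = 7 - 1*6/11 = 7 - 6/11 = 71/11)
41 + c(1)*86 = 41 + (71/11)*86 = 41 + 6106/11 = 6557/11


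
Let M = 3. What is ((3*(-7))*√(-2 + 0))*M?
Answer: -63*I*√2 ≈ -89.095*I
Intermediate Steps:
((3*(-7))*√(-2 + 0))*M = ((3*(-7))*√(-2 + 0))*3 = -21*I*√2*3 = -63*I*√2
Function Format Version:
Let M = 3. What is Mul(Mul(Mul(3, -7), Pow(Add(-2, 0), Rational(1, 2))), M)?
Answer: Mul(-63, I, Pow(2, Rational(1, 2))) ≈ Mul(-89.095, I)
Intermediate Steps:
Mul(Mul(Mul(3, -7), Pow(Add(-2, 0), Rational(1, 2))), M) = Mul(Mul(Mul(3, -7), Pow(Add(-2, 0), Rational(1, 2))), 3) = Mul(Mul(-21, Pow(-2, Rational(1, 2))), 3) = Mul(Mul(-21, Mul(I, Pow(2, Rational(1, 2)))), 3) = Mul(Mul(-21, I, Pow(2, Rational(1, 2))), 3) = Mul(-63, I, Pow(2, Rational(1, 2)))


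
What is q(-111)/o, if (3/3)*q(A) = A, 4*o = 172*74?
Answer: -3/86 ≈ -0.034884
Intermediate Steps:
o = 3182 (o = (172*74)/4 = (¼)*12728 = 3182)
q(A) = A
q(-111)/o = -111/3182 = -111*1/3182 = -3/86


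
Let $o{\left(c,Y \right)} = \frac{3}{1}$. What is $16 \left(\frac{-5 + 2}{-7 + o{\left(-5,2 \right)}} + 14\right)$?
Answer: $236$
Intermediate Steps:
$o{\left(c,Y \right)} = 3$ ($o{\left(c,Y \right)} = 3 \cdot 1 = 3$)
$16 \left(\frac{-5 + 2}{-7 + o{\left(-5,2 \right)}} + 14\right) = 16 \left(\frac{-5 + 2}{-7 + 3} + 14\right) = 16 \left(- \frac{3}{-4} + 14\right) = 16 \left(\left(-3\right) \left(- \frac{1}{4}\right) + 14\right) = 16 \left(\frac{3}{4} + 14\right) = 16 \cdot \frac{59}{4} = 236$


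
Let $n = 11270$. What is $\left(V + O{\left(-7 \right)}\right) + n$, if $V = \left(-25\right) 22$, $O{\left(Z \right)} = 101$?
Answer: $10821$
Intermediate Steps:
$V = -550$
$\left(V + O{\left(-7 \right)}\right) + n = \left(-550 + 101\right) + 11270 = -449 + 11270 = 10821$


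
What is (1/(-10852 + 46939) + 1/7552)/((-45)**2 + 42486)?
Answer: 43639/12130539387264 ≈ 3.5974e-9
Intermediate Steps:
(1/(-10852 + 46939) + 1/7552)/((-45)**2 + 42486) = (1/36087 + 1/7552)/(2025 + 42486) = (1/36087 + 1/7552)/44511 = (43639/272529024)*(1/44511) = 43639/12130539387264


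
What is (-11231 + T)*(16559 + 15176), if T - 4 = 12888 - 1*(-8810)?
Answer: 332297185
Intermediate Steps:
T = 21702 (T = 4 + (12888 - 1*(-8810)) = 4 + (12888 + 8810) = 4 + 21698 = 21702)
(-11231 + T)*(16559 + 15176) = (-11231 + 21702)*(16559 + 15176) = 10471*31735 = 332297185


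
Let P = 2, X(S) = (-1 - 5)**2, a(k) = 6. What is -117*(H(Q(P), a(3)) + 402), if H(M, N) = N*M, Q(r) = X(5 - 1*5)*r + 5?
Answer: -101088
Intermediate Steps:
X(S) = 36 (X(S) = (-6)**2 = 36)
Q(r) = 5 + 36*r (Q(r) = 36*r + 5 = 5 + 36*r)
H(M, N) = M*N
-117*(H(Q(P), a(3)) + 402) = -117*((5 + 36*2)*6 + 402) = -117*((5 + 72)*6 + 402) = -117*(77*6 + 402) = -117*(462 + 402) = -117*864 = -101088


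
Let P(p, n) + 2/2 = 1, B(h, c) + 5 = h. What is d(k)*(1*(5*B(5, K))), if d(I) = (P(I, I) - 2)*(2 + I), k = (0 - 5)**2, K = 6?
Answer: 0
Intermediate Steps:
B(h, c) = -5 + h
P(p, n) = 0 (P(p, n) = -1 + 1 = 0)
k = 25 (k = (-5)**2 = 25)
d(I) = -4 - 2*I (d(I) = (0 - 2)*(2 + I) = -2*(2 + I) = -4 - 2*I)
d(k)*(1*(5*B(5, K))) = (-4 - 2*25)*(1*(5*(-5 + 5))) = (-4 - 50)*(1*(5*0)) = -54*0 = 0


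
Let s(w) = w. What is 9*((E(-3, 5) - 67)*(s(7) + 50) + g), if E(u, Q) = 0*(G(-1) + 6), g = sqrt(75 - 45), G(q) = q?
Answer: -34371 + 9*sqrt(30) ≈ -34322.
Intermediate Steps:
g = sqrt(30) ≈ 5.4772
E(u, Q) = 0 (E(u, Q) = 0*(-1 + 6) = 0*5 = 0)
9*((E(-3, 5) - 67)*(s(7) + 50) + g) = 9*((0 - 67)*(7 + 50) + sqrt(30)) = 9*(-67*57 + sqrt(30)) = 9*(-3819 + sqrt(30)) = -34371 + 9*sqrt(30)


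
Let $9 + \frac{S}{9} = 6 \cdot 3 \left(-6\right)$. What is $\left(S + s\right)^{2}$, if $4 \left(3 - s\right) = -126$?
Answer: $\frac{4149369}{4} \approx 1.0373 \cdot 10^{6}$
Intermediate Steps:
$S = -1053$ ($S = -81 + 9 \cdot 6 \cdot 3 \left(-6\right) = -81 + 9 \cdot 18 \left(-6\right) = -81 + 9 \left(-108\right) = -81 - 972 = -1053$)
$s = \frac{69}{2}$ ($s = 3 - - \frac{63}{2} = 3 + \frac{63}{2} = \frac{69}{2} \approx 34.5$)
$\left(S + s\right)^{2} = \left(-1053 + \frac{69}{2}\right)^{2} = \left(- \frac{2037}{2}\right)^{2} = \frac{4149369}{4}$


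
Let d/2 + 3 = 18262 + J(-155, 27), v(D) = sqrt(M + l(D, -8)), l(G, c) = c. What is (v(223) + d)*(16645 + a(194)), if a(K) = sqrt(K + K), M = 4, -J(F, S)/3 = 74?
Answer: 2*(16645 + 2*sqrt(97))*(18037 + I) ≈ 6.0116e+8 + 33329.0*I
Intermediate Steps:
J(F, S) = -222 (J(F, S) = -3*74 = -222)
v(D) = 2*I (v(D) = sqrt(4 - 8) = sqrt(-4) = 2*I)
d = 36074 (d = -6 + 2*(18262 - 222) = -6 + 2*18040 = -6 + 36080 = 36074)
a(K) = sqrt(2)*sqrt(K) (a(K) = sqrt(2*K) = sqrt(2)*sqrt(K))
(v(223) + d)*(16645 + a(194)) = (2*I + 36074)*(16645 + sqrt(2)*sqrt(194)) = (36074 + 2*I)*(16645 + 2*sqrt(97)) = (16645 + 2*sqrt(97))*(36074 + 2*I)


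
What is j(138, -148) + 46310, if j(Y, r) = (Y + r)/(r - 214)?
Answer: 8382115/181 ≈ 46310.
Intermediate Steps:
j(Y, r) = (Y + r)/(-214 + r)
j(138, -148) + 46310 = (138 - 148)/(-214 - 148) + 46310 = -10/(-362) + 46310 = -1/362*(-10) + 46310 = 5/181 + 46310 = 8382115/181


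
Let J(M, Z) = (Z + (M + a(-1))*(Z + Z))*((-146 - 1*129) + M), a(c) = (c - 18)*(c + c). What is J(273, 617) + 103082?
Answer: -665700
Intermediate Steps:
a(c) = 2*c*(-18 + c) (a(c) = (-18 + c)*(2*c) = 2*c*(-18 + c))
J(M, Z) = (-275 + M)*(Z + 2*Z*(38 + M)) (J(M, Z) = (Z + (M + 2*(-1)*(-18 - 1))*(Z + Z))*((-146 - 1*129) + M) = (Z + (M + 2*(-1)*(-19))*(2*Z))*((-146 - 129) + M) = (Z + (M + 38)*(2*Z))*(-275 + M) = (Z + (38 + M)*(2*Z))*(-275 + M) = (Z + 2*Z*(38 + M))*(-275 + M) = (-275 + M)*(Z + 2*Z*(38 + M)))
J(273, 617) + 103082 = 617*(-21175 - 473*273 + 2*273²) + 103082 = 617*(-21175 - 129129 + 2*74529) + 103082 = 617*(-21175 - 129129 + 149058) + 103082 = 617*(-1246) + 103082 = -768782 + 103082 = -665700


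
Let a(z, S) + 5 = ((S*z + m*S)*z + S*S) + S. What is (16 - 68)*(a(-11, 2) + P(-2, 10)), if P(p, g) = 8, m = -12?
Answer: -26780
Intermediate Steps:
a(z, S) = -5 + S + S² + z*(-12*S + S*z) (a(z, S) = -5 + (((S*z - 12*S)*z + S*S) + S) = -5 + (((-12*S + S*z)*z + S²) + S) = -5 + ((z*(-12*S + S*z) + S²) + S) = -5 + ((S² + z*(-12*S + S*z)) + S) = -5 + (S + S² + z*(-12*S + S*z)) = -5 + S + S² + z*(-12*S + S*z))
(16 - 68)*(a(-11, 2) + P(-2, 10)) = (16 - 68)*((-5 + 2 + 2² + 2*(-11)² - 12*2*(-11)) + 8) = -52*((-5 + 2 + 4 + 2*121 + 264) + 8) = -52*((-5 + 2 + 4 + 242 + 264) + 8) = -52*(507 + 8) = -52*515 = -26780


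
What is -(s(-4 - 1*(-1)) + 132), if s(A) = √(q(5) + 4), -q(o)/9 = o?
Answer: -132 - I*√41 ≈ -132.0 - 6.4031*I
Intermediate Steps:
q(o) = -9*o
s(A) = I*√41 (s(A) = √(-9*5 + 4) = √(-45 + 4) = √(-41) = I*√41)
-(s(-4 - 1*(-1)) + 132) = -(I*√41 + 132) = -(132 + I*√41) = -132 - I*√41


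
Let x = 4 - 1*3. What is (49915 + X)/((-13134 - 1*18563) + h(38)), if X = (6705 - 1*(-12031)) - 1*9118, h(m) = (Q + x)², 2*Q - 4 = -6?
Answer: -59533/31697 ≈ -1.8782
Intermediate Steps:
Q = -1 (Q = 2 + (½)*(-6) = 2 - 3 = -1)
x = 1 (x = 4 - 3 = 1)
h(m) = 0 (h(m) = (-1 + 1)² = 0² = 0)
X = 9618 (X = (6705 + 12031) - 9118 = 18736 - 9118 = 9618)
(49915 + X)/((-13134 - 1*18563) + h(38)) = (49915 + 9618)/((-13134 - 1*18563) + 0) = 59533/((-13134 - 18563) + 0) = 59533/(-31697 + 0) = 59533/(-31697) = 59533*(-1/31697) = -59533/31697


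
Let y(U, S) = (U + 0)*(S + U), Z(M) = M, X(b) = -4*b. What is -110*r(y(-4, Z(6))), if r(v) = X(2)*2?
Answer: 1760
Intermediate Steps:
y(U, S) = U*(S + U)
r(v) = -16 (r(v) = -4*2*2 = -8*2 = -16)
-110*r(y(-4, Z(6))) = -110*(-16) = 1760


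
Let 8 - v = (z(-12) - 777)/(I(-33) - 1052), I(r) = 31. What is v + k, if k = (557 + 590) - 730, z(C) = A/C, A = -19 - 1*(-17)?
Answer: 2598889/6126 ≈ 424.24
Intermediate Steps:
A = -2 (A = -19 + 17 = -2)
z(C) = -2/C
k = 417 (k = 1147 - 730 = 417)
v = 44347/6126 (v = 8 - (-2/(-12) - 777)/(31 - 1052) = 8 - (-2*(-1/12) - 777)/(-1021) = 8 - (⅙ - 777)*(-1)/1021 = 8 - (-4661)*(-1)/(6*1021) = 8 - 1*4661/6126 = 8 - 4661/6126 = 44347/6126 ≈ 7.2391)
v + k = 44347/6126 + 417 = 2598889/6126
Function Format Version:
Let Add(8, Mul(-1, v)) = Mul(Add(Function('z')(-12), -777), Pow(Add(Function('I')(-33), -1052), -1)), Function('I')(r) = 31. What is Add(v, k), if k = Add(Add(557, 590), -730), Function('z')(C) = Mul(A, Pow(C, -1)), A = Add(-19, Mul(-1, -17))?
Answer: Rational(2598889, 6126) ≈ 424.24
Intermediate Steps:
A = -2 (A = Add(-19, 17) = -2)
Function('z')(C) = Mul(-2, Pow(C, -1))
k = 417 (k = Add(1147, -730) = 417)
v = Rational(44347, 6126) (v = Add(8, Mul(-1, Mul(Add(Mul(-2, Pow(-12, -1)), -777), Pow(Add(31, -1052), -1)))) = Add(8, Mul(-1, Mul(Add(Mul(-2, Rational(-1, 12)), -777), Pow(-1021, -1)))) = Add(8, Mul(-1, Mul(Add(Rational(1, 6), -777), Rational(-1, 1021)))) = Add(8, Mul(-1, Mul(Rational(-4661, 6), Rational(-1, 1021)))) = Add(8, Mul(-1, Rational(4661, 6126))) = Add(8, Rational(-4661, 6126)) = Rational(44347, 6126) ≈ 7.2391)
Add(v, k) = Add(Rational(44347, 6126), 417) = Rational(2598889, 6126)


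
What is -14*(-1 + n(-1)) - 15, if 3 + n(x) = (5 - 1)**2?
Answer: -183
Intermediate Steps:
n(x) = 13 (n(x) = -3 + (5 - 1)**2 = -3 + 4**2 = -3 + 16 = 13)
-14*(-1 + n(-1)) - 15 = -14*(-1 + 13) - 15 = -14*12 - 15 = -168 - 15 = -183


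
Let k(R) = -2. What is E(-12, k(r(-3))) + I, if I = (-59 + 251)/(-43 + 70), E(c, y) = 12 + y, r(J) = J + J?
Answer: 154/9 ≈ 17.111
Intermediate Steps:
r(J) = 2*J
I = 64/9 (I = 192/27 = 192*(1/27) = 64/9 ≈ 7.1111)
E(-12, k(r(-3))) + I = (12 - 2) + 64/9 = 10 + 64/9 = 154/9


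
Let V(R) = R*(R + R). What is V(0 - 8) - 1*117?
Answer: 11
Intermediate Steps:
V(R) = 2*R² (V(R) = R*(2*R) = 2*R²)
V(0 - 8) - 1*117 = 2*(0 - 8)² - 1*117 = 2*(-8)² - 117 = 2*64 - 117 = 128 - 117 = 11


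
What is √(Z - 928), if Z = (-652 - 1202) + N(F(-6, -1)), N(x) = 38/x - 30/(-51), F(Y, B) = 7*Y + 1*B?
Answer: I*√1486750198/731 ≈ 52.747*I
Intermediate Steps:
F(Y, B) = B + 7*Y (F(Y, B) = 7*Y + B = B + 7*Y)
N(x) = 10/17 + 38/x (N(x) = 38/x - 30*(-1/51) = 38/x + 10/17 = 10/17 + 38/x)
Z = -1355490/731 (Z = (-652 - 1202) + (10/17 + 38/(-1 + 7*(-6))) = -1854 + (10/17 + 38/(-1 - 42)) = -1854 + (10/17 + 38/(-43)) = -1854 + (10/17 + 38*(-1/43)) = -1854 + (10/17 - 38/43) = -1854 - 216/731 = -1355490/731 ≈ -1854.3)
√(Z - 928) = √(-1355490/731 - 928) = √(-2033858/731) = I*√1486750198/731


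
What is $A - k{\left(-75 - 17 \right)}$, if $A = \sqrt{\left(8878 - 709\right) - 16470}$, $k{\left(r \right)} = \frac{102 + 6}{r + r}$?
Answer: $\frac{27}{46} + i \sqrt{8301} \approx 0.58696 + 91.11 i$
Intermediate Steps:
$k{\left(r \right)} = \frac{54}{r}$ ($k{\left(r \right)} = \frac{108}{2 r} = 108 \frac{1}{2 r} = \frac{54}{r}$)
$A = i \sqrt{8301}$ ($A = \sqrt{8169 - 16470} = \sqrt{-8301} = i \sqrt{8301} \approx 91.11 i$)
$A - k{\left(-75 - 17 \right)} = i \sqrt{8301} - \frac{54}{-75 - 17} = i \sqrt{8301} - \frac{54}{-92} = i \sqrt{8301} - 54 \left(- \frac{1}{92}\right) = i \sqrt{8301} - - \frac{27}{46} = i \sqrt{8301} + \frac{27}{46} = \frac{27}{46} + i \sqrt{8301}$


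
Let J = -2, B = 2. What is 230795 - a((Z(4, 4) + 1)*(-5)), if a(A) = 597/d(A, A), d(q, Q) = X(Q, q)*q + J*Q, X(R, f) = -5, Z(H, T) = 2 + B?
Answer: 40388528/175 ≈ 2.3079e+5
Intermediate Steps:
Z(H, T) = 4 (Z(H, T) = 2 + 2 = 4)
d(q, Q) = -5*q - 2*Q
a(A) = -597/(7*A) (a(A) = 597/(-5*A - 2*A) = 597/((-7*A)) = 597*(-1/(7*A)) = -597/(7*A))
230795 - a((Z(4, 4) + 1)*(-5)) = 230795 - (-597)/(7*((4 + 1)*(-5))) = 230795 - (-597)/(7*(5*(-5))) = 230795 - (-597)/(7*(-25)) = 230795 - (-597)*(-1)/(7*25) = 230795 - 1*597/175 = 230795 - 597/175 = 40388528/175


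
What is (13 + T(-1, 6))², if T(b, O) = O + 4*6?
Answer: 1849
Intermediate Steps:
T(b, O) = 24 + O (T(b, O) = O + 24 = 24 + O)
(13 + T(-1, 6))² = (13 + (24 + 6))² = (13 + 30)² = 43² = 1849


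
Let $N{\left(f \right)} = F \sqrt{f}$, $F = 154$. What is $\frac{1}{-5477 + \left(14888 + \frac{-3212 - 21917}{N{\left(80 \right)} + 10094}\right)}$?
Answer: $\frac{188153376278}{1770234126414029} - \frac{15479464 \sqrt{5}}{8851170632070145} \approx 0.00010628$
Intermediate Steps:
$N{\left(f \right)} = 154 \sqrt{f}$
$\frac{1}{-5477 + \left(14888 + \frac{-3212 - 21917}{N{\left(80 \right)} + 10094}\right)} = \frac{1}{-5477 + \left(14888 + \frac{-3212 - 21917}{154 \sqrt{80} + 10094}\right)} = \frac{1}{-5477 + \left(14888 - \frac{25129}{154 \cdot 4 \sqrt{5} + 10094}\right)} = \frac{1}{-5477 + \left(14888 - \frac{25129}{616 \sqrt{5} + 10094}\right)} = \frac{1}{-5477 + \left(14888 - \frac{25129}{10094 + 616 \sqrt{5}}\right)} = \frac{1}{9411 - \frac{25129}{10094 + 616 \sqrt{5}}}$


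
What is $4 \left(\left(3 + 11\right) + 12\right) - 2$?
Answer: $102$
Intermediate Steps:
$4 \left(\left(3 + 11\right) + 12\right) - 2 = 4 \left(14 + 12\right) - 2 = 4 \cdot 26 - 2 = 104 - 2 = 102$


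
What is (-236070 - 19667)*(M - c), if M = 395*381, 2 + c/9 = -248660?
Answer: -610815804861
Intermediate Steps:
c = -2237958 (c = -18 + 9*(-248660) = -18 - 2237940 = -2237958)
M = 150495
(-236070 - 19667)*(M - c) = (-236070 - 19667)*(150495 - 1*(-2237958)) = -255737*(150495 + 2237958) = -255737*2388453 = -610815804861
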